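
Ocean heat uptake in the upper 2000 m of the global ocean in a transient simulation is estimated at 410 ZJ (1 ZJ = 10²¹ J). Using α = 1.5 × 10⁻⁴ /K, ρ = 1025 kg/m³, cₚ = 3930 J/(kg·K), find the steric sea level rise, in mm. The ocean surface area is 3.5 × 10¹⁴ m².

about 43.6 mm

Per unit area: Q = 410×10²¹ / (3.5×10¹⁴) ≈ 1.171×10⁹ J/m²
Δh = αQ/(ρcₚ) = 1.5×10⁻⁴ × 1.171×10⁹ / (1025 × 3930) ≈ 0.043605 m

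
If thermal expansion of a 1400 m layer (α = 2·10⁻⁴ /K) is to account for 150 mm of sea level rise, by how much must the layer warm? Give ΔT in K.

ΔT = Δh/(αH) = 0.15 / (2×10⁻⁴ × 1400) ≈ 0.5357 K

about 0.536 K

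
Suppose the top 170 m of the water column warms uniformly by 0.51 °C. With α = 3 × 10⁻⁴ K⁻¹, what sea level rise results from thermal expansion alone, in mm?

Δh = αΔT·H = 3×10⁻⁴ × 0.51 × 170 = 0.02601 m

26 mm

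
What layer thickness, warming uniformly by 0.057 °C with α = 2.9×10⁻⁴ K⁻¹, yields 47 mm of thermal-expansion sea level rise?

H = Δh/(αΔT) = 0.047 / (2.9×10⁻⁴ × 0.057) ≈ 2843 m

about 2840 m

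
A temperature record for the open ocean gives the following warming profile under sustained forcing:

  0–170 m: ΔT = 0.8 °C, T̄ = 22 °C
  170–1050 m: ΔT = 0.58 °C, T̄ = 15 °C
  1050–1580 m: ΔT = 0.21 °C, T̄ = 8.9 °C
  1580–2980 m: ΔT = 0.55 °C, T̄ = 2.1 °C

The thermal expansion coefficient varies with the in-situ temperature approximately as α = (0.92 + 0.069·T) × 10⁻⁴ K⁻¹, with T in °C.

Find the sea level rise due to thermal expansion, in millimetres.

Layer 1: α = (0.92 + 0.069×22)×10⁻⁴ = 2.438×10⁻⁴ K⁻¹
Layer 2: α = (0.92 + 0.069×15)×10⁻⁴ = 1.955×10⁻⁴ K⁻¹
Layer 3: α = (0.92 + 0.069×8.9)×10⁻⁴ = 1.5341×10⁻⁴ K⁻¹
Layer 4: α = (0.92 + 0.069×2.1)×10⁻⁴ = 1.0649×10⁻⁴ K⁻¹
0.8 × 170 × 2.438×10⁻⁴ = 0.0331568 m
Layer 2: 880 × 0.58 × 1.955×10⁻⁴ = 0.0997832 m
Layer 3: 530 × 1.5341×10⁻⁴ × 0.21 = 0.017074533 m
1400 × 0.55 × 1.0649×10⁻⁴ = 0.0819973 m
Δh = 0.0331568 + 0.0997832 + 0.017074533 + 0.0819973 = 0.232011833 m

Δh ≈ 230 mm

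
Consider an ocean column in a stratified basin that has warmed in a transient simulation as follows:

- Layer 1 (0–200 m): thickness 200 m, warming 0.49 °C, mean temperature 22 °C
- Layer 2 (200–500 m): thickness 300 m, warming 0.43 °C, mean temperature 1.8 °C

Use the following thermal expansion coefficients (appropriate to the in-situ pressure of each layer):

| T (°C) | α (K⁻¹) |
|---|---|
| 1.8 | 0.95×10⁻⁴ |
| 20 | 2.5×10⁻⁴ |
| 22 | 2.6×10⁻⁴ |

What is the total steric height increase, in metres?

Δh ≈ 0.0377 m

Layer 1 at 22 °C → α = 2.6×10⁻⁴ K⁻¹
Layer 2 at 1.8 °C → α = 0.95×10⁻⁴ K⁻¹
Layer 1: 2.6×10⁻⁴ × 0.49 × 200 = 0.02548 m
0.43 × 0.95×10⁻⁴ × 300 = 0.012255 m
Δh = 0.02548 + 0.012255 = 0.037735 m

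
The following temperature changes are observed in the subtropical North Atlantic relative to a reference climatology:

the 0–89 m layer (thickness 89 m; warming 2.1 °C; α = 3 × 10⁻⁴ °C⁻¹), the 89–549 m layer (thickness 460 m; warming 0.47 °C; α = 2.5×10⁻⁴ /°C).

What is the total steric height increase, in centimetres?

0–89 m: 89 × 2.1 × 3×10⁻⁴ = 0.05607 m
0.47 × 2.5×10⁻⁴ × 460 = 0.05405 m
Δh = 0.05607 + 0.05405 = 0.11012 m

Δh = 11.0 cm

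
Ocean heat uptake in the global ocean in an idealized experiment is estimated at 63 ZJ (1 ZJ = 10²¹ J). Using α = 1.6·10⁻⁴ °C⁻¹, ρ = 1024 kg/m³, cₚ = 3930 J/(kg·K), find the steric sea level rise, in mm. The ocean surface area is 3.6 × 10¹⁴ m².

Δh ≈ 6.96 mm

Per unit area: Q = 63×10²¹ / (3.6×10¹⁴) = 1.75×10⁸ J/m²
Δh = αQ/(ρcₚ) = 1.6×10⁻⁴ × 1.75×10⁸ / (1024 × 3930) ≈ 0.0069577 m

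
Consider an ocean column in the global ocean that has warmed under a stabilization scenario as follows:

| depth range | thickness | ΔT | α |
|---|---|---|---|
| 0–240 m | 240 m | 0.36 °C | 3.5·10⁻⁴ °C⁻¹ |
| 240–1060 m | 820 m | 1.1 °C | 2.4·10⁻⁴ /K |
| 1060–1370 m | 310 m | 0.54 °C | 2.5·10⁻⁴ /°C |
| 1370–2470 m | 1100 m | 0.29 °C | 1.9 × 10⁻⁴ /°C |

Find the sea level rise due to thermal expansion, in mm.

240 × 0.36 × 3.5×10⁻⁴ = 0.03024 m
240–1060 m: 2.4×10⁻⁴ × 1.1 × 820 = 0.21648 m
1060–1370 m: 0.54 × 310 × 2.5×10⁻⁴ = 0.04185 m
1370–2470 m: 0.29 × 1.9×10⁻⁴ × 1100 = 0.06061 m
Δh = 0.03024 + 0.21648 + 0.04185 + 0.06061 = 0.34918 m ≈ 349 mm

349 mm of thermosteric rise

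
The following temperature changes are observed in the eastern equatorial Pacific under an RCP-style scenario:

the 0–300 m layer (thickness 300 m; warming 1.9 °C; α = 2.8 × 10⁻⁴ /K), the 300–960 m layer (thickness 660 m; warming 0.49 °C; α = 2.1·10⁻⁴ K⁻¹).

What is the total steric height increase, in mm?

about 230 mm

0–300 m: 2.8×10⁻⁴ × 300 × 1.9 = 0.15960 m
Layer 2: 660 × 0.49 × 2.1×10⁻⁴ = 0.067914 m
Δh = 0.15960 + 0.067914 = 0.227514 m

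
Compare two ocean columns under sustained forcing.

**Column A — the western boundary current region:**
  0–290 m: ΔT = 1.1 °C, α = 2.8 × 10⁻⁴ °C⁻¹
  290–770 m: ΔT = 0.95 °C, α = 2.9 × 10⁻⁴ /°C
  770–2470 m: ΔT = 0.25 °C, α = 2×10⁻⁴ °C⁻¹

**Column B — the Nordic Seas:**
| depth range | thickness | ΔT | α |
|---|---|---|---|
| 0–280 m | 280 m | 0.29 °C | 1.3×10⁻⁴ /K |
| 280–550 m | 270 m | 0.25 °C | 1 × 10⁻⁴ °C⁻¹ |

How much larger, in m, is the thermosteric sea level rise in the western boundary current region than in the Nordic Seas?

A 0–290 m: 2.8×10⁻⁴ × 290 × 1.1 = 0.08932 m
A Layer 2: 0.95 × 2.9×10⁻⁴ × 480 = 0.13224 m
A Layer 3: 0.25 × 2×10⁻⁴ × 1700 = 0.08500 m
A total: 0.30656 m
B 0.29 × 1.3×10⁻⁴ × 280 = 0.010556 m
B 280–550 m: 0.25 × 1×10⁻⁴ × 270 = 0.00675 m
B total: 0.017306 m
Difference: 0.30656 − 0.017306 = 0.289254 m

Δh_A − Δh_B ≈ 0.289 m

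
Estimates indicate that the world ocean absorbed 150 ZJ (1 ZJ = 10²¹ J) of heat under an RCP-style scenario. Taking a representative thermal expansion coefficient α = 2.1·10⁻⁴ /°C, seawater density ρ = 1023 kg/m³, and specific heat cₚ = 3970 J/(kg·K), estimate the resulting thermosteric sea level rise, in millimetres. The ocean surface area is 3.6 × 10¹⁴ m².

Per unit area: Q = 150×10²¹ / (3.6×10¹⁴) ≈ 4.167×10⁸ J/m²
Δh = αQ/(ρcₚ) = 2.1×10⁻⁴ × 4.167×10⁸ / (1023 × 3970) ≈ 0.021546 m

about 21.5 mm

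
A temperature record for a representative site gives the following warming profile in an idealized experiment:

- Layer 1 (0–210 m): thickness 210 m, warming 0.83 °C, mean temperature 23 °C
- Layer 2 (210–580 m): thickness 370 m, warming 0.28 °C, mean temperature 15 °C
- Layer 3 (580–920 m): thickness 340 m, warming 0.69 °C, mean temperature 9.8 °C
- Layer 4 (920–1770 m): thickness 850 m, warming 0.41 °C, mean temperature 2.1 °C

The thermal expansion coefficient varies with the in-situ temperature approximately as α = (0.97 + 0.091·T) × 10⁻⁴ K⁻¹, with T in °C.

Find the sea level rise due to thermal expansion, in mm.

Layer 1: α = (0.97 + 0.091×23)×10⁻⁴ = 3.063×10⁻⁴ K⁻¹
Layer 2: α = (0.97 + 0.091×15)×10⁻⁴ = 2.335×10⁻⁴ K⁻¹
Layer 3: α = (0.97 + 0.091×9.8)×10⁻⁴ = 1.8618×10⁻⁴ K⁻¹
Layer 4: α = (0.97 + 0.091×2.1)×10⁻⁴ = 1.1611×10⁻⁴ K⁻¹
Layer 1: 3.063×10⁻⁴ × 210 × 0.83 = 0.05338809 m
2.335×10⁻⁴ × 370 × 0.28 = 0.0241906 m
580–920 m: 0.69 × 1.8618×10⁻⁴ × 340 = 0.043677828 m
920–1770 m: 0.41 × 850 × 1.1611×10⁻⁴ = 0.040464335 m
Δh = 0.05338809 + 0.0241906 + 0.043677828 + 0.040464335 = 0.161720853 m ≈ 160 mm

about 160 mm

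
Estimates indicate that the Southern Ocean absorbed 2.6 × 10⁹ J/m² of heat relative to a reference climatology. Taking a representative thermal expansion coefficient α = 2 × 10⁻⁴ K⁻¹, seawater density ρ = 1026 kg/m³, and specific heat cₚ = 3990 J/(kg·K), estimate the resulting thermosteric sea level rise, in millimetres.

Δh = αQ/(ρcₚ) = 2×10⁻⁴ × 2.6×10⁹ / (1026 × 3990) ≈ 0.12702 m

Δh = 130 mm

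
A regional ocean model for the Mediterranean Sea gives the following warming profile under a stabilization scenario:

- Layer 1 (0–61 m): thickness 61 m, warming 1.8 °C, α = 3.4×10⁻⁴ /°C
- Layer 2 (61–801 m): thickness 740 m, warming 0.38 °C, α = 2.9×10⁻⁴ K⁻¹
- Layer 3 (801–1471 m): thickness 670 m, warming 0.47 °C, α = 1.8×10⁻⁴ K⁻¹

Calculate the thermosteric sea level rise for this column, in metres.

0.18 m

Layer 1: 61 × 3.4×10⁻⁴ × 1.8 = 0.037332 m
0.38 × 740 × 2.9×10⁻⁴ = 0.081548 m
Layer 3: 0.47 × 1.8×10⁻⁴ × 670 = 0.056682 m
Δh = 0.037332 + 0.081548 + 0.056682 = 0.175562 m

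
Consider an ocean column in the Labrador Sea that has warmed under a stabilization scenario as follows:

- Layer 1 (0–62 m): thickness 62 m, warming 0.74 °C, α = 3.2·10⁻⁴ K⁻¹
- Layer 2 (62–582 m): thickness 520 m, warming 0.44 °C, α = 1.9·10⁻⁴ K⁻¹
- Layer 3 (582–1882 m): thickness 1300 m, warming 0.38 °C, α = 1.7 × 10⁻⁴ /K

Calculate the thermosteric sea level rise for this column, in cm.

Δh ≈ 14.2 cm

62 × 3.2×10⁻⁴ × 0.74 = 0.0146816 m
0.44 × 1.9×10⁻⁴ × 520 = 0.043472 m
1.7×10⁻⁴ × 1300 × 0.38 = 0.08398 m
Δh = 0.0146816 + 0.043472 + 0.08398 = 0.1421336 m ≈ 14.2 cm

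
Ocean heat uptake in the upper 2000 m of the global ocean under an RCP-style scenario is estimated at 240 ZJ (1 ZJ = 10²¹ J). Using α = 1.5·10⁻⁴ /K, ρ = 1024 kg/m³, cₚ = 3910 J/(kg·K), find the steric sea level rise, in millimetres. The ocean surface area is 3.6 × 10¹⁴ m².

about 25.0 mm

Per unit area: Q = 240×10²¹ / (3.6×10¹⁴) ≈ 6.667×10⁸ J/m²
Δh = αQ/(ρcₚ) = 1.5×10⁻⁴ × 6.667×10⁸ / (1024 × 3910) ≈ 0.024977 m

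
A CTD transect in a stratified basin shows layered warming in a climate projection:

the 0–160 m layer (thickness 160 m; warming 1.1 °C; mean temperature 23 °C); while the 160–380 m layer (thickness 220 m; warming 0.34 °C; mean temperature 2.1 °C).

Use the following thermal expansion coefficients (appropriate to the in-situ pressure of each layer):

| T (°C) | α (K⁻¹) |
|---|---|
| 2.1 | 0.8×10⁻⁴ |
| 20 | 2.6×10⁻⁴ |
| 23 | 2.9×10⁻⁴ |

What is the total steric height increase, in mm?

Layer 1 at 23 °C → α = 2.9×10⁻⁴ K⁻¹
Layer 2 at 2.1 °C → α = 0.8×10⁻⁴ K⁻¹
Layer 1: 1.1 × 2.9×10⁻⁴ × 160 = 0.05104 m
160–380 m: 0.8×10⁻⁴ × 0.34 × 220 = 0.005984 m
Δh = 0.05104 + 0.005984 = 0.057024 m ≈ 57.0 mm

about 57.0 mm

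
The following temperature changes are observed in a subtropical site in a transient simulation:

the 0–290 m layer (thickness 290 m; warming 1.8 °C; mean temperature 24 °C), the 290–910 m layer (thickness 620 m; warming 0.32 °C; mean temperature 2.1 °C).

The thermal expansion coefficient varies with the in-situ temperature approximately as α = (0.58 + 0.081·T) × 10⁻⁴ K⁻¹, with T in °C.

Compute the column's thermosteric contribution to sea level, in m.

Δh = 0.147 m

Layer 1: α = (0.58 + 0.081×24)×10⁻⁴ = 2.524×10⁻⁴ K⁻¹
Layer 2: α = (0.58 + 0.081×2.1)×10⁻⁴ = 0.7501×10⁻⁴ K⁻¹
2.524×10⁻⁴ × 290 × 1.8 = 0.1317528 m
0.32 × 0.7501×10⁻⁴ × 620 = 0.014881984 m
Δh = 0.1317528 + 0.014881984 = 0.146634784 m ≈ 0.147 m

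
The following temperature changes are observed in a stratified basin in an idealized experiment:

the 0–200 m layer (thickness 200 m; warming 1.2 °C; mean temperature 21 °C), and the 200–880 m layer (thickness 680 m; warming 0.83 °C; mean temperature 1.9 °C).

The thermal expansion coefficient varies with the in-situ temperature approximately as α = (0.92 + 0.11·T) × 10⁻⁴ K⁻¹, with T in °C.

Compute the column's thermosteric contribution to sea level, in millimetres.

Layer 1: α = (0.92 + 0.11×21)×10⁻⁴ = 3.23×10⁻⁴ K⁻¹
Layer 2: α = (0.92 + 0.11×1.9)×10⁻⁴ = 1.129×10⁻⁴ K⁻¹
0–200 m: 200 × 1.2 × 3.23×10⁻⁴ = 0.07752 m
Layer 2: 1.129×10⁻⁴ × 0.83 × 680 = 0.06372076 m
Δh = 0.07752 + 0.06372076 = 0.14124076 m

Δh = 140 mm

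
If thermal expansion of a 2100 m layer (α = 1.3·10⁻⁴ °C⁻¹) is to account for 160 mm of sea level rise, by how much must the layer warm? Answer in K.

ΔT = Δh/(αH) = 0.16 / (1.3×10⁻⁴ × 2100) ≈ 0.5861 K

about 0.586 K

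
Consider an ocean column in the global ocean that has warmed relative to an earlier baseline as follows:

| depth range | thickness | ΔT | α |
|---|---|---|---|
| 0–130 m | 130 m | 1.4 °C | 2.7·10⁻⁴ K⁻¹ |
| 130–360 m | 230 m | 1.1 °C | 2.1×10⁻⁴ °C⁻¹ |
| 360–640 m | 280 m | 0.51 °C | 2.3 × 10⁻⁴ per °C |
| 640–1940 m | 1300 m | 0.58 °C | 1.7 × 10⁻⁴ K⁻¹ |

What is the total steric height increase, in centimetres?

about 26.3 cm

0–130 m: 1.4 × 130 × 2.7×10⁻⁴ = 0.04914 m
130–360 m: 1.1 × 2.1×10⁻⁴ × 230 = 0.05313 m
360–640 m: 2.3×10⁻⁴ × 0.51 × 280 = 0.032844 m
Layer 4: 1300 × 0.58 × 1.7×10⁻⁴ = 0.12818 m
Δh = 0.04914 + 0.05313 + 0.032844 + 0.12818 = 0.263294 m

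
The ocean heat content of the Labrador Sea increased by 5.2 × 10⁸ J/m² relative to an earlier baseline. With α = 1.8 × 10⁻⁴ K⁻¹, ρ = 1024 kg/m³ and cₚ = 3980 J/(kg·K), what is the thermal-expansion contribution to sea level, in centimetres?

about 2.30 cm

Δh = αQ/(ρcₚ) = 1.8×10⁻⁴ × 5.2×10⁸ / (1024 × 3980) ≈ 0.022966 m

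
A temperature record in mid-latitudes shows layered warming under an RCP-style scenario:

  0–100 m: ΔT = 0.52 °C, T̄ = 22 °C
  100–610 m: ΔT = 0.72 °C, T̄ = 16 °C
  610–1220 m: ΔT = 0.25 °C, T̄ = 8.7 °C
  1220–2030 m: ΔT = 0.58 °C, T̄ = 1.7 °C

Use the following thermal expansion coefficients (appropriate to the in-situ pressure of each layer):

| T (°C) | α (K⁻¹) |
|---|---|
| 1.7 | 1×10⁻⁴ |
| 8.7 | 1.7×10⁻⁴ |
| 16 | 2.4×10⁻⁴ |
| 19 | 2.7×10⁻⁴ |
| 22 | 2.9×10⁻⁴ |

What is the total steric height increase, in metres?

Layer 1 at 22 °C → α = 2.9×10⁻⁴ K⁻¹
Layer 2 at 16 °C → α = 2.4×10⁻⁴ K⁻¹
Layer 3 at 8.7 °C → α = 1.7×10⁻⁴ K⁻¹
Layer 4 at 1.7 °C → α = 1×10⁻⁴ K⁻¹
0–100 m: 100 × 2.9×10⁻⁴ × 0.52 = 0.01508 m
100–610 m: 510 × 0.72 × 2.4×10⁻⁴ = 0.088128 m
1.7×10⁻⁴ × 610 × 0.25 = 0.025925 m
1×10⁻⁴ × 810 × 0.58 = 0.04698 m
Δh = 0.01508 + 0.088128 + 0.025925 + 0.04698 = 0.176113 m

0.176 m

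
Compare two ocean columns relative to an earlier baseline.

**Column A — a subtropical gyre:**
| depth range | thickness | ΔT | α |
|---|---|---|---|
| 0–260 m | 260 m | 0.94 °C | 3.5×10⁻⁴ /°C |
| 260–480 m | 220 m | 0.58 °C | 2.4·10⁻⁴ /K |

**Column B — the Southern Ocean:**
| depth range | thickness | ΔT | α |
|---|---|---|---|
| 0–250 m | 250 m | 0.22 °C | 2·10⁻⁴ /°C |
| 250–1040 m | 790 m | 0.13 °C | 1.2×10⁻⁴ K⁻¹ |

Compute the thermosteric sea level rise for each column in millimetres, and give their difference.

Δh_A ≈ 120 mm, Δh_B ≈ 23 mm; difference ≈ 93 mm

A 260 × 3.5×10⁻⁴ × 0.94 = 0.08554 m
A Layer 2: 2.4×10⁻⁴ × 220 × 0.58 = 0.030624 m
A total: 0.116164 m
B Layer 1: 0.22 × 250 × 2×10⁻⁴ = 0.01100 m
B 790 × 0.13 × 1.2×10⁻⁴ = 0.012324 m
B total: 0.023324 m
Difference: 0.116164 − 0.023324 = 0.09284 m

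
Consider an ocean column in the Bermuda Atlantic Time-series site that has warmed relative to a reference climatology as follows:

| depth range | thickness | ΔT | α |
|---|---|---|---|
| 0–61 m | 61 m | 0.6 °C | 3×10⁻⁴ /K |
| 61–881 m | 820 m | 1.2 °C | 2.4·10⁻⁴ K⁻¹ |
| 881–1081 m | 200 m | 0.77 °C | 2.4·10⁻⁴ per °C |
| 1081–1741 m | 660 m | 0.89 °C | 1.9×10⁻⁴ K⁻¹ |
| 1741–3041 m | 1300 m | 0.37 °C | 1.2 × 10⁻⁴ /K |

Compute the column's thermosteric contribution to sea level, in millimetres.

453 mm

3×10⁻⁴ × 61 × 0.6 = 0.01098 m
1.2 × 820 × 2.4×10⁻⁴ = 0.23616 m
881–1081 m: 2.4×10⁻⁴ × 0.77 × 200 = 0.03696 m
0.89 × 1.9×10⁻⁴ × 660 = 0.111606 m
Layer 5: 1.2×10⁻⁴ × 0.37 × 1300 = 0.05772 m
Δh = 0.01098 + 0.23616 + 0.03696 + 0.111606 + 0.05772 = 0.453426 m ≈ 453 mm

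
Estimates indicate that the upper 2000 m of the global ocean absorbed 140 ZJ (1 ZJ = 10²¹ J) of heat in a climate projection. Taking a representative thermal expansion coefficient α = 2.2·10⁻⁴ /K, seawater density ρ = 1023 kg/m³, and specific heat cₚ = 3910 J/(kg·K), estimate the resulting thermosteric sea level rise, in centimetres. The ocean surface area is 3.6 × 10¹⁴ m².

Per unit area: Q = 140×10²¹ / (3.6×10¹⁴) ≈ 3.889×10⁸ J/m²
Δh = αQ/(ρcₚ) = 2.2×10⁻⁴ × 3.889×10⁸ / (1023 × 3910) ≈ 0.02139 m

2.1 cm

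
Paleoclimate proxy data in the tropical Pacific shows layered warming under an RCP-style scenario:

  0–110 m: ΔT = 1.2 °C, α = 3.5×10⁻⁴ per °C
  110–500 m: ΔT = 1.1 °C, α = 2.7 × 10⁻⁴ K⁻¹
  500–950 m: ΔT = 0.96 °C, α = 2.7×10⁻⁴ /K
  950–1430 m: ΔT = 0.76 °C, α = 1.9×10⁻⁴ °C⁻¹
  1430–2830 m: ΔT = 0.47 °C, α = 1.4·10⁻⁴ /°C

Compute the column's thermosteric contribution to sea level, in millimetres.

Δh ≈ 440 mm

0–110 m: 110 × 1.2 × 3.5×10⁻⁴ = 0.04620 m
390 × 1.1 × 2.7×10⁻⁴ = 0.11583 m
Layer 3: 450 × 2.7×10⁻⁴ × 0.96 = 0.11664 m
950–1430 m: 480 × 1.9×10⁻⁴ × 0.76 = 0.069312 m
0.47 × 1400 × 1.4×10⁻⁴ = 0.09212 m
Δh = 0.04620 + 0.11583 + 0.11664 + 0.069312 + 0.09212 = 0.440102 m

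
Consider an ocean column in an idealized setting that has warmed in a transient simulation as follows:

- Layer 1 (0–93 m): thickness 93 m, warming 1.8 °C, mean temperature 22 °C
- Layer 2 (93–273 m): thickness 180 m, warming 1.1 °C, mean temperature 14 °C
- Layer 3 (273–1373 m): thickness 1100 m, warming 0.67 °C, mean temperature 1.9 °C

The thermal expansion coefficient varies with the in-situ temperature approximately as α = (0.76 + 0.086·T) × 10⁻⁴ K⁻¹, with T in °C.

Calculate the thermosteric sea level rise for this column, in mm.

Layer 1: α = (0.76 + 0.086×22)×10⁻⁴ = 2.652×10⁻⁴ K⁻¹
Layer 2: α = (0.76 + 0.086×14)×10⁻⁴ = 1.964×10⁻⁴ K⁻¹
Layer 3: α = (0.76 + 0.086×1.9)×10⁻⁴ = 0.9234×10⁻⁴ K⁻¹
2.652×10⁻⁴ × 1.8 × 93 = 0.04439448 m
1.1 × 1.964×10⁻⁴ × 180 = 0.0388872 m
Layer 3: 0.67 × 0.9234×10⁻⁴ × 1100 = 0.06805458 m
Δh = 0.04439448 + 0.0388872 + 0.06805458 = 0.15133626 m

150 mm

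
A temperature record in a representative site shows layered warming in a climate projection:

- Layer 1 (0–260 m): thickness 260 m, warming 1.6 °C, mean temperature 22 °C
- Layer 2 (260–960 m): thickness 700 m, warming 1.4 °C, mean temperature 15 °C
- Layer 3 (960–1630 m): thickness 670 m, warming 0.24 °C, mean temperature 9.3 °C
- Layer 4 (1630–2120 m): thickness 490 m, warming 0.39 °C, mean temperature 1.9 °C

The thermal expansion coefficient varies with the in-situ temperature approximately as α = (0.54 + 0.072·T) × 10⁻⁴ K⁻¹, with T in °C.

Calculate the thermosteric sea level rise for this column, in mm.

about 280 mm

Layer 1: α = (0.54 + 0.072×22)×10⁻⁴ = 2.124×10⁻⁴ K⁻¹
Layer 2: α = (0.54 + 0.072×15)×10⁻⁴ = 1.62×10⁻⁴ K⁻¹
Layer 3: α = (0.54 + 0.072×9.3)×10⁻⁴ = 1.2096×10⁻⁴ K⁻¹
Layer 4: α = (0.54 + 0.072×1.9)×10⁻⁴ = 0.6768×10⁻⁴ K⁻¹
1.6 × 260 × 2.124×10⁻⁴ = 0.0883584 m
Layer 2: 700 × 1.4 × 1.62×10⁻⁴ = 0.15876 m
Layer 3: 0.24 × 1.2096×10⁻⁴ × 670 = 0.019450368 m
1630–2120 m: 490 × 0.39 × 0.6768×10⁻⁴ = 0.012933648 m
Δh = 0.0883584 + 0.15876 + 0.019450368 + 0.012933648 = 0.279502416 m ≈ 280 mm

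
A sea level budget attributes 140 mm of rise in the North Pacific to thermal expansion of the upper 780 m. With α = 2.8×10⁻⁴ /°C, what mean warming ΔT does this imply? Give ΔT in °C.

ΔT = Δh/(αH) = 0.14 / (2.8×10⁻⁴ × 780) ≈ 0.6410 °C

about 0.64 °C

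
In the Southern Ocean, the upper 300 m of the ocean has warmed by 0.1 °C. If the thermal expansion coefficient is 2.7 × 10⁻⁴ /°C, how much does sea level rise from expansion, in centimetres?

Δh = αΔT·H = 2.7×10⁻⁴ × 0.1 × 300 = 0.00810 m

about 0.810 cm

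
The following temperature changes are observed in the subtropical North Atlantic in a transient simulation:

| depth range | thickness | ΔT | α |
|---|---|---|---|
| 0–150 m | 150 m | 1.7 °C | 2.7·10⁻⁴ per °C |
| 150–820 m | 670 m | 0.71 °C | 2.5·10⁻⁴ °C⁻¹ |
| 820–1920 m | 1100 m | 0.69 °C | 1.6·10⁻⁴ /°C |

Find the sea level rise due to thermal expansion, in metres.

Δh = 0.309 m

0–150 m: 2.7×10⁻⁴ × 150 × 1.7 = 0.06885 m
150–820 m: 670 × 0.71 × 2.5×10⁻⁴ = 0.118925 m
Layer 3: 0.69 × 1.6×10⁻⁴ × 1100 = 0.12144 m
Δh = 0.06885 + 0.118925 + 0.12144 = 0.309215 m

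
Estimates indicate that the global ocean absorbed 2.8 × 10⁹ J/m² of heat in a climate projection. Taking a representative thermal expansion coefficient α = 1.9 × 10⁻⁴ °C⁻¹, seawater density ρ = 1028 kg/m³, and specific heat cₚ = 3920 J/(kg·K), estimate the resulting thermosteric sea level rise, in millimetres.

130 mm

Δh = αQ/(ρcₚ) = 1.9×10⁻⁴ × 2.8×10⁹ / (1028 × 3920) ≈ 0.13202 m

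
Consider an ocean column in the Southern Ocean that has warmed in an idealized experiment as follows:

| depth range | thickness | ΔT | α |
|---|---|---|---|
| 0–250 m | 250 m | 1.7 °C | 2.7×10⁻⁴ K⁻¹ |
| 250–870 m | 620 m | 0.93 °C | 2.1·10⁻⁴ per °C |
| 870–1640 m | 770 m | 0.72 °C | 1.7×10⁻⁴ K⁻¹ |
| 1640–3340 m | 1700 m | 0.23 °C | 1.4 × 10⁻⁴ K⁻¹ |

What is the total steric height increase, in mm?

0–250 m: 1.7 × 2.7×10⁻⁴ × 250 = 0.11475 m
250–870 m: 0.93 × 2.1×10⁻⁴ × 620 = 0.121086 m
870–1640 m: 1.7×10⁻⁴ × 770 × 0.72 = 0.094248 m
Layer 4: 0.23 × 1700 × 1.4×10⁻⁴ = 0.05474 m
Δh = 0.11475 + 0.121086 + 0.094248 + 0.05474 = 0.384824 m

385 mm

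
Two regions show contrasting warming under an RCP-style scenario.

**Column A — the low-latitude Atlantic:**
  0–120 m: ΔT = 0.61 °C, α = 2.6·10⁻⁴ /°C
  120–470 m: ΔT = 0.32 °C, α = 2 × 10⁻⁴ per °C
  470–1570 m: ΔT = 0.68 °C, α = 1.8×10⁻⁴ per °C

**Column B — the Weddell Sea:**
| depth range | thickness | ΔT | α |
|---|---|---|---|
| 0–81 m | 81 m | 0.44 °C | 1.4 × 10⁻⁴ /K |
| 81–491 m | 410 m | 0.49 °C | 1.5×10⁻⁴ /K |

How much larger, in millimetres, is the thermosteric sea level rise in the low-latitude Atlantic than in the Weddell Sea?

140 mm larger

A Layer 1: 120 × 2.6×10⁻⁴ × 0.61 = 0.019032 m
A 120–470 m: 350 × 2×10⁻⁴ × 0.32 = 0.02240 m
A 0.68 × 1.8×10⁻⁴ × 1100 = 0.13464 m
A total: 0.176072 m
B 81 × 1.4×10⁻⁴ × 0.44 = 0.0049896 m
B Layer 2: 1.5×10⁻⁴ × 410 × 0.49 = 0.030135 m
B total: 0.0351246 m
Difference: 0.176072 − 0.0351246 = 0.1409474 m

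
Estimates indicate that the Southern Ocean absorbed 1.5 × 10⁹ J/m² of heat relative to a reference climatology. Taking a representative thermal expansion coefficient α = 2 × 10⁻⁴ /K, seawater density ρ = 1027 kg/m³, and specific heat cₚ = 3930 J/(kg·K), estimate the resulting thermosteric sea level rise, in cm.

Δh ≈ 7.4 cm

Δh = αQ/(ρcₚ) = 2×10⁻⁴ × 1.5×10⁹ / (1027 × 3930) ≈ 0.074329 m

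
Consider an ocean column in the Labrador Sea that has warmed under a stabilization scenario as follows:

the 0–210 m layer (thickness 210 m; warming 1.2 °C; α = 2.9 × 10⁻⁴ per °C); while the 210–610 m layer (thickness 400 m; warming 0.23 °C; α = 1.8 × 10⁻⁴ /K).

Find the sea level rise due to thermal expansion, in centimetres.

9.0 cm

0–210 m: 1.2 × 2.9×10⁻⁴ × 210 = 0.07308 m
Layer 2: 0.23 × 1.8×10⁻⁴ × 400 = 0.01656 m
Δh = 0.07308 + 0.01656 = 0.08964 m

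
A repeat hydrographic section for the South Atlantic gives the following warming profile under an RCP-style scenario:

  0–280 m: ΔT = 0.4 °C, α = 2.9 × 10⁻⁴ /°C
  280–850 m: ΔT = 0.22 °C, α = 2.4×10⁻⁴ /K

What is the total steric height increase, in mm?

Layer 1: 0.4 × 2.9×10⁻⁴ × 280 = 0.03248 m
Layer 2: 2.4×10⁻⁴ × 0.22 × 570 = 0.030096 m
Δh = 0.03248 + 0.030096 = 0.062576 m

62.6 mm of thermosteric rise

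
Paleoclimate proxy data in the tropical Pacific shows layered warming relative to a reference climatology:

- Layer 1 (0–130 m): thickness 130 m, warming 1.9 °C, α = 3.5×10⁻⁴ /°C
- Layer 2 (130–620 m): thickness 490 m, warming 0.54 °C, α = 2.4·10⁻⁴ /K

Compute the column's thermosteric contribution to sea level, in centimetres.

0–130 m: 130 × 3.5×10⁻⁴ × 1.9 = 0.08645 m
490 × 0.54 × 2.4×10⁻⁴ = 0.063504 m
Δh = 0.08645 + 0.063504 = 0.149954 m

about 15.0 cm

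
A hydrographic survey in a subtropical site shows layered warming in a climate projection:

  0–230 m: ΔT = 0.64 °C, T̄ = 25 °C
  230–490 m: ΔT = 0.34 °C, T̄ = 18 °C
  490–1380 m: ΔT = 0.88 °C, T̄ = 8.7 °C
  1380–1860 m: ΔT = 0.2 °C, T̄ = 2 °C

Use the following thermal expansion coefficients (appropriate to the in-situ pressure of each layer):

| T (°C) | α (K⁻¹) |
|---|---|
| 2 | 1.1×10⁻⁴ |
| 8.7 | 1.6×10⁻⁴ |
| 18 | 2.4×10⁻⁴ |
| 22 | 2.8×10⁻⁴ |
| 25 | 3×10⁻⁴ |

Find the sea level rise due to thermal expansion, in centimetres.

Δh = 20.1 cm

Layer 1 at 25 °C → α = 3×10⁻⁴ K⁻¹
Layer 2 at 18 °C → α = 2.4×10⁻⁴ K⁻¹
Layer 3 at 8.7 °C → α = 1.6×10⁻⁴ K⁻¹
Layer 4 at 2 °C → α = 1.1×10⁻⁴ K⁻¹
Layer 1: 0.64 × 3×10⁻⁴ × 230 = 0.04416 m
230–490 m: 2.4×10⁻⁴ × 0.34 × 260 = 0.021216 m
Layer 3: 0.88 × 1.6×10⁻⁴ × 890 = 0.125312 m
Layer 4: 0.2 × 1.1×10⁻⁴ × 480 = 0.01056 m
Δh = 0.04416 + 0.021216 + 0.125312 + 0.01056 = 0.201248 m ≈ 20.1 cm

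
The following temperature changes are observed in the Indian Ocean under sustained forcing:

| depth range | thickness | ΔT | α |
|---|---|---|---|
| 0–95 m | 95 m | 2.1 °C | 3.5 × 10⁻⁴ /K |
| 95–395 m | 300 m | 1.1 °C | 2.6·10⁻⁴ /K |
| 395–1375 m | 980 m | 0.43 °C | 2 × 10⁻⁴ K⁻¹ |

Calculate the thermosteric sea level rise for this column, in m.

0.24 m of thermosteric rise

0–95 m: 95 × 3.5×10⁻⁴ × 2.1 = 0.069825 m
95–395 m: 1.1 × 2.6×10⁻⁴ × 300 = 0.08580 m
0.43 × 980 × 2×10⁻⁴ = 0.08428 m
Δh = 0.069825 + 0.08580 + 0.08428 = 0.239905 m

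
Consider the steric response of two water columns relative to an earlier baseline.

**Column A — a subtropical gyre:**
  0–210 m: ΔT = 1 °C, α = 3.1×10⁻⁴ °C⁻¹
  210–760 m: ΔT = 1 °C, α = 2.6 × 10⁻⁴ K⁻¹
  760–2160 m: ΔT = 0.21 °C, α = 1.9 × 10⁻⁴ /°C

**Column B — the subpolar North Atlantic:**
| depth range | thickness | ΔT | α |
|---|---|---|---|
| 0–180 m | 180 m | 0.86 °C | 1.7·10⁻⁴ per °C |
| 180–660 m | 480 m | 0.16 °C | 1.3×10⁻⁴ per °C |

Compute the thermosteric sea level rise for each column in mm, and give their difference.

A 0–210 m: 3.1×10⁻⁴ × 210 × 1 = 0.06510 m
A Layer 2: 550 × 2.6×10⁻⁴ × 1 = 0.14300 m
A Layer 3: 1400 × 1.9×10⁻⁴ × 0.21 = 0.05586 m
A total: 0.26396 m
B 0.86 × 1.7×10⁻⁴ × 180 = 0.026316 m
B 480 × 1.3×10⁻⁴ × 0.16 = 0.009984 m
B total: 0.03630 m
Difference: 0.26396 − 0.03630 = 0.22766 m

A: 264 mm; B: 36.3 mm; difference 228 mm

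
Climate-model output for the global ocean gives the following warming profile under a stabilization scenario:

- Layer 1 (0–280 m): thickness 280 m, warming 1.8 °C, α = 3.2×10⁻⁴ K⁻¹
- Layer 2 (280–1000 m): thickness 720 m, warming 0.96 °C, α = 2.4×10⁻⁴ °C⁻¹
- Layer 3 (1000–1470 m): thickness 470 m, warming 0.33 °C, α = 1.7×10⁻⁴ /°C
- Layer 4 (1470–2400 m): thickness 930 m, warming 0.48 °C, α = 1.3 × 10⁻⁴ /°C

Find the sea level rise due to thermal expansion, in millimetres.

Δh ≈ 412 mm

Layer 1: 3.2×10⁻⁴ × 280 × 1.8 = 0.16128 m
Layer 2: 0.96 × 720 × 2.4×10⁻⁴ = 0.165888 m
0.33 × 470 × 1.7×10⁻⁴ = 0.026367 m
Layer 4: 1.3×10⁻⁴ × 930 × 0.48 = 0.058032 m
Δh = 0.16128 + 0.165888 + 0.026367 + 0.058032 = 0.411567 m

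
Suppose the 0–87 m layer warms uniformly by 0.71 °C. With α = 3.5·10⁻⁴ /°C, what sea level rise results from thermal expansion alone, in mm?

21.6 mm

Δh = αΔT·H = 3.5×10⁻⁴ × 0.71 × 87 = 0.0216195 m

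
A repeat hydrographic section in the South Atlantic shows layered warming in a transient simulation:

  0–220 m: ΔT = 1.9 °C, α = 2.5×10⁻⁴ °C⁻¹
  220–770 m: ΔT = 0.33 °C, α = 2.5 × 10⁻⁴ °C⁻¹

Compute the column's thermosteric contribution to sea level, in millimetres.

150 mm

0–220 m: 2.5×10⁻⁴ × 220 × 1.9 = 0.10450 m
Layer 2: 550 × 2.5×10⁻⁴ × 0.33 = 0.045375 m
Δh = 0.10450 + 0.045375 = 0.149875 m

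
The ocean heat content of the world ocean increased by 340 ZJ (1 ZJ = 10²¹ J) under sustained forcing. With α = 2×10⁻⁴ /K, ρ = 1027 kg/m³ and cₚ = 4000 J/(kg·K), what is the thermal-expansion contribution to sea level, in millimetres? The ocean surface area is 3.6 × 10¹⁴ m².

Per unit area: Q = 340×10²¹ / (3.6×10¹⁴) ≈ 9.444×10⁸ J/m²
Δh = αQ/(ρcₚ) = 2×10⁻⁴ × 9.444×10⁸ / (1027 × 4000) ≈ 0.045979 m

about 46.0 mm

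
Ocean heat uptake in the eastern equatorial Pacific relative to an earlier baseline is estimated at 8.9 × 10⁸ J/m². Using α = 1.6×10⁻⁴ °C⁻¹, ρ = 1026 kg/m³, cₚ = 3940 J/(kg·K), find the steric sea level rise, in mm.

Δh = αQ/(ρcₚ) = 1.6×10⁻⁴ × 8.9×10⁸ / (1026 × 3940) ≈ 0.035226 m

35 mm of thermosteric rise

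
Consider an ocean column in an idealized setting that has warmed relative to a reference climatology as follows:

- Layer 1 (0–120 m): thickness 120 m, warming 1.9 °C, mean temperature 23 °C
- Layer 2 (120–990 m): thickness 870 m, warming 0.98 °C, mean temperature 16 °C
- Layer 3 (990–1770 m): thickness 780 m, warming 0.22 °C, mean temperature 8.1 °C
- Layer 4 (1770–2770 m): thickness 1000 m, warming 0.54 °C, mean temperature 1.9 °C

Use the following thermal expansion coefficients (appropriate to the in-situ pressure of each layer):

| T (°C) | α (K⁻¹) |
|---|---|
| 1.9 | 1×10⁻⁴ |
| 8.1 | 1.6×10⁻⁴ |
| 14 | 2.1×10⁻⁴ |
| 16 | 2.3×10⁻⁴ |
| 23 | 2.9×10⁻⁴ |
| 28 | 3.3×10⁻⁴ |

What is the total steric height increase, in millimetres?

Layer 1 at 23 °C → α = 2.9×10⁻⁴ K⁻¹
Layer 2 at 16 °C → α = 2.3×10⁻⁴ K⁻¹
Layer 3 at 8.1 °C → α = 1.6×10⁻⁴ K⁻¹
Layer 4 at 1.9 °C → α = 1×10⁻⁴ K⁻¹
Layer 1: 1.9 × 2.9×10⁻⁴ × 120 = 0.06612 m
Layer 2: 2.3×10⁻⁴ × 870 × 0.98 = 0.196098 m
990–1770 m: 0.22 × 1.6×10⁻⁴ × 780 = 0.027456 m
Layer 4: 0.54 × 1000 × 1×10⁻⁴ = 0.05400 m
Δh = 0.06612 + 0.196098 + 0.027456 + 0.05400 = 0.343674 m

Δh ≈ 344 mm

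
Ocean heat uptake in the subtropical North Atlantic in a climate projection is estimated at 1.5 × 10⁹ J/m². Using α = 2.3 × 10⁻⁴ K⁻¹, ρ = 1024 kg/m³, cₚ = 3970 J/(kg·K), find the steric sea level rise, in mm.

Δh = αQ/(ρcₚ) = 2.3×10⁻⁴ × 1.5×10⁹ / (1024 × 3970) ≈ 0.084865 m

Δh ≈ 84.9 mm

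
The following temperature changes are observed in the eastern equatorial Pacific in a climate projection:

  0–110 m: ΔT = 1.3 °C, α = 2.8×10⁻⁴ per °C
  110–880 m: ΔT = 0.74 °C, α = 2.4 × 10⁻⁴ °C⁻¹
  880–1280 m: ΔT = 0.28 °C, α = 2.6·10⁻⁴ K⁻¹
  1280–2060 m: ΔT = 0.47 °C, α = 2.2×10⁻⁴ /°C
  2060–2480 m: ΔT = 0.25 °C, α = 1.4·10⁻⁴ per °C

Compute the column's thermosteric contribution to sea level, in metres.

about 0.301 m

0–110 m: 2.8×10⁻⁴ × 110 × 1.3 = 0.04004 m
110–880 m: 2.4×10⁻⁴ × 0.74 × 770 = 0.136752 m
880–1280 m: 2.6×10⁻⁴ × 400 × 0.28 = 0.02912 m
780 × 0.47 × 2.2×10⁻⁴ = 0.080652 m
Layer 5: 0.25 × 420 × 1.4×10⁻⁴ = 0.01470 m
Δh = 0.04004 + 0.136752 + 0.02912 + 0.080652 + 0.01470 = 0.301264 m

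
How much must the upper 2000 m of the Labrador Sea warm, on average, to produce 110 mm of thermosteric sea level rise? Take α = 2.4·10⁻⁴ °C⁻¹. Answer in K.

ΔT = Δh/(αH) = 0.11 / (2.4×10⁻⁴ × 2000) ≈ 0.2292 K

ΔT ≈ 0.23 K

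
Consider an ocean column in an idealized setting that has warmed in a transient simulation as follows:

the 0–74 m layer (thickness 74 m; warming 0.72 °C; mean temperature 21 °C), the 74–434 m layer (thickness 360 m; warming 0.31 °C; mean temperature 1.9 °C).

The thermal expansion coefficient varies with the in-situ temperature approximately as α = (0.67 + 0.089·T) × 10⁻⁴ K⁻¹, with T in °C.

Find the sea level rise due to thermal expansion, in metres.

Layer 1: α = (0.67 + 0.089×21)×10⁻⁴ = 2.539×10⁻⁴ K⁻¹
Layer 2: α = (0.67 + 0.089×1.9)×10⁻⁴ = 0.8391×10⁻⁴ K⁻¹
0–74 m: 0.72 × 74 × 2.539×10⁻⁴ = 0.013527792 m
74–434 m: 0.31 × 360 × 0.8391×10⁻⁴ = 0.009364356 m
Δh = 0.013527792 + 0.009364356 = 0.022892148 m ≈ 0.023 m

Δh ≈ 0.023 m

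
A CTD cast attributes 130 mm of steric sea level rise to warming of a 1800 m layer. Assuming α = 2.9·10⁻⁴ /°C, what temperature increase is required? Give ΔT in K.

ΔT = Δh/(αH) = 0.13 / (2.9×10⁻⁴ × 1800) ≈ 0.2490 K

ΔT ≈ 0.249 K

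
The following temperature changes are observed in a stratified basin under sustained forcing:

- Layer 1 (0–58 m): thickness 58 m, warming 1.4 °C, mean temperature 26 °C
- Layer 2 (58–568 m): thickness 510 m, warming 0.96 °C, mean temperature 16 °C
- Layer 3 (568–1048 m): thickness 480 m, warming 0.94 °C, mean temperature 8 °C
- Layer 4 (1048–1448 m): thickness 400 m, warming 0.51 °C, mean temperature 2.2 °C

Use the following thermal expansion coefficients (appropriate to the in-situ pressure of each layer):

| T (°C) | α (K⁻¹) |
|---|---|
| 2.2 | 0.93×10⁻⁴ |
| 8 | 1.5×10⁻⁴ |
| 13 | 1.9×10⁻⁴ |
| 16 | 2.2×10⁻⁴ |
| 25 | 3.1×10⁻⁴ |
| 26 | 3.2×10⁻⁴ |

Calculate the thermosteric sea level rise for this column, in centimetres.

Layer 1 at 26 °C → α = 3.2×10⁻⁴ K⁻¹
Layer 2 at 16 °C → α = 2.2×10⁻⁴ K⁻¹
Layer 3 at 8 °C → α = 1.5×10⁻⁴ K⁻¹
Layer 4 at 2.2 °C → α = 0.93×10⁻⁴ K⁻¹
58 × 3.2×10⁻⁴ × 1.4 = 0.025984 m
58–568 m: 0.96 × 2.2×10⁻⁴ × 510 = 0.107712 m
0.94 × 480 × 1.5×10⁻⁴ = 0.06768 m
0.93×10⁻⁴ × 0.51 × 400 = 0.018972 m
Δh = 0.025984 + 0.107712 + 0.06768 + 0.018972 = 0.220348 m ≈ 22.0 cm

Δh ≈ 22.0 cm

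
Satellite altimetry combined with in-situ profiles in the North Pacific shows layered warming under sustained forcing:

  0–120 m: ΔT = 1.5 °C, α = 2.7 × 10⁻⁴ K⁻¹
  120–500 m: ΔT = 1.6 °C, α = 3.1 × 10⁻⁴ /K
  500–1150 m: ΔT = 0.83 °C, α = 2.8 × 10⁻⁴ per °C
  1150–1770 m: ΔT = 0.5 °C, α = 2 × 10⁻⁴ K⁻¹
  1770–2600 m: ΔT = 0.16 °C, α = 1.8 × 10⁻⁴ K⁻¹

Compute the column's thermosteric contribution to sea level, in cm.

about 47.4 cm

0–120 m: 120 × 2.7×10⁻⁴ × 1.5 = 0.04860 m
380 × 1.6 × 3.1×10⁻⁴ = 0.18848 m
500–1150 m: 0.83 × 650 × 2.8×10⁻⁴ = 0.15106 m
0.5 × 620 × 2×10⁻⁴ = 0.06200 m
0.16 × 830 × 1.8×10⁻⁴ = 0.023904 m
Δh = 0.04860 + 0.18848 + 0.15106 + 0.06200 + 0.023904 = 0.474044 m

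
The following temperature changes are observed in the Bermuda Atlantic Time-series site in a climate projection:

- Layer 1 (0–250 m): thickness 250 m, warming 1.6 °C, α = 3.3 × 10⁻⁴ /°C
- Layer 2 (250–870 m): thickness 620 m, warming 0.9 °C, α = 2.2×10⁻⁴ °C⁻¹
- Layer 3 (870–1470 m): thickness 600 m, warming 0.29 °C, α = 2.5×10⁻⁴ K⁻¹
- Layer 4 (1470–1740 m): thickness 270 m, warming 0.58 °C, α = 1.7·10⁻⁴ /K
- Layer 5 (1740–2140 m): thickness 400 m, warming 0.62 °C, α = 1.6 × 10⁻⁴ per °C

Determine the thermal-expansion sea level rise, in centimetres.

36.5 cm of thermosteric rise

250 × 1.6 × 3.3×10⁻⁴ = 0.13200 m
250–870 m: 2.2×10⁻⁴ × 620 × 0.9 = 0.12276 m
600 × 0.29 × 2.5×10⁻⁴ = 0.04350 m
Layer 4: 270 × 1.7×10⁻⁴ × 0.58 = 0.026622 m
1740–2140 m: 400 × 0.62 × 1.6×10⁻⁴ = 0.03968 m
Δh = 0.13200 + 0.12276 + 0.04350 + 0.026622 + 0.03968 = 0.364562 m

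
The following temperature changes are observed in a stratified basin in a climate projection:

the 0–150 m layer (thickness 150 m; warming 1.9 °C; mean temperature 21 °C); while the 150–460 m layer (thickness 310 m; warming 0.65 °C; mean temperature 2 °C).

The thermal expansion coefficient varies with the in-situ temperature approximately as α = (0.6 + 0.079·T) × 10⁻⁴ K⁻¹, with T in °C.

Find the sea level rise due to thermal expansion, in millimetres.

79.7 mm

Layer 1: α = (0.6 + 0.079×21)×10⁻⁴ = 2.259×10⁻⁴ K⁻¹
Layer 2: α = (0.6 + 0.079×2)×10⁻⁴ = 0.758×10⁻⁴ K⁻¹
2.259×10⁻⁴ × 1.9 × 150 = 0.0643815 m
Layer 2: 0.65 × 0.758×10⁻⁴ × 310 = 0.0152737 m
Δh = 0.0643815 + 0.0152737 = 0.0796552 m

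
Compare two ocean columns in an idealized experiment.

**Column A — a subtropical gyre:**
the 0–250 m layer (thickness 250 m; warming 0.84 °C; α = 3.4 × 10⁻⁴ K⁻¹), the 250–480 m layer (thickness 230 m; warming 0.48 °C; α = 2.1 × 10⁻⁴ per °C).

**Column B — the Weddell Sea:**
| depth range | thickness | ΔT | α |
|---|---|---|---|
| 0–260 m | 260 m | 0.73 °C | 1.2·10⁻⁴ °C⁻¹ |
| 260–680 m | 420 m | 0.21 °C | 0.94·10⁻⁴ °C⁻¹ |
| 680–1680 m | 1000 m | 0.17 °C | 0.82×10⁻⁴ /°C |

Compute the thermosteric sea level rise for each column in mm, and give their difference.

A 0–250 m: 0.84 × 250 × 3.4×10⁻⁴ = 0.07140 m
A Layer 2: 2.1×10⁻⁴ × 0.48 × 230 = 0.023184 m
A total: 0.094584 m
B 0.73 × 1.2×10⁻⁴ × 260 = 0.022776 m
B 260–680 m: 420 × 0.21 × 0.94×10⁻⁴ = 0.0082908 m
B 0.82×10⁻⁴ × 1000 × 0.17 = 0.01394 m
B total: 0.0450068 m
Difference: 0.094584 − 0.0450068 = 0.0495772 m

A: 94.6 mm; B: 45.0 mm; difference 49.6 mm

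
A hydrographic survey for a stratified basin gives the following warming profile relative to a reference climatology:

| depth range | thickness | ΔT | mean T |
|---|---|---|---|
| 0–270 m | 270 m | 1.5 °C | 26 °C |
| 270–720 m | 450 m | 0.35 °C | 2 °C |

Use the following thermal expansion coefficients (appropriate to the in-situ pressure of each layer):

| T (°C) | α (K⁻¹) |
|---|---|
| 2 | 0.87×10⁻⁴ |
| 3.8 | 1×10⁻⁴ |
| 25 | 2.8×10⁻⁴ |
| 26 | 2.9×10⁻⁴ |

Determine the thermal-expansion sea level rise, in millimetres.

Layer 1 at 26 °C → α = 2.9×10⁻⁴ K⁻¹
Layer 2 at 2 °C → α = 0.87×10⁻⁴ K⁻¹
0–270 m: 270 × 2.9×10⁻⁴ × 1.5 = 0.11745 m
270–720 m: 0.87×10⁻⁴ × 450 × 0.35 = 0.0137025 m
Δh = 0.11745 + 0.0137025 = 0.1311525 m ≈ 131 mm

Δh = 131 mm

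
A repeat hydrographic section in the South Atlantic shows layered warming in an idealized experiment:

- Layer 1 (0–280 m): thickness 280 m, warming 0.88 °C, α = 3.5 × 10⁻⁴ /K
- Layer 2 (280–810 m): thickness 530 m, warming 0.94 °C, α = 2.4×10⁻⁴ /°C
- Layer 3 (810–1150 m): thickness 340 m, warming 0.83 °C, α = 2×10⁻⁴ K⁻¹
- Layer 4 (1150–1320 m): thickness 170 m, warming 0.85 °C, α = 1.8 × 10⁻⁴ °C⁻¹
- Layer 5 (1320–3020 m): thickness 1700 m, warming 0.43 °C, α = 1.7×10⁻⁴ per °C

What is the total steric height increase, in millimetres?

413 mm

3.5×10⁻⁴ × 280 × 0.88 = 0.08624 m
Layer 2: 0.94 × 2.4×10⁻⁴ × 530 = 0.119568 m
810–1150 m: 340 × 0.83 × 2×10⁻⁴ = 0.05644 m
1150–1320 m: 1.8×10⁻⁴ × 0.85 × 170 = 0.02601 m
1320–3020 m: 1700 × 1.7×10⁻⁴ × 0.43 = 0.12427 m
Δh = 0.08624 + 0.119568 + 0.05644 + 0.02601 + 0.12427 = 0.412528 m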